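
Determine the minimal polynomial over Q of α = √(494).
m_α(x) = x^2 - 494

α satisfies α^2 - 494 = 0, so x^2 - 494 annihilates α. Since d = 494 is squarefree and ≠ 1, it is not a perfect square in Q, so x^2 - 494 has no rational root and is therefore irreducible over Q (a degree-2 polynomial over a field is irreducible iff it has no root). Hence m_α(x) = x^2 - 494.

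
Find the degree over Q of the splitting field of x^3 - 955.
[K : Q] = 6

The roots of x^3 - 955 are ∛955, ω∛955, ω^2∛955 where ω = e^(2πi/3) is a primitive cube root of unity, so K = Q(∛955, ω). Now [Q(∛955):Q] = 3 (since 955 is not a perfect cube, x^3 - 955 is irreducible) and [Q(ω):Q] = 2. Both 2 and 3 divide [K:Q], and [K:Q] ≤ 3·2 = 6, so [K:Q] = 6. (Equivalently: Q(∛955) ⊂ R but ω ∉ R, so [K : Q(∛955)] = 2.)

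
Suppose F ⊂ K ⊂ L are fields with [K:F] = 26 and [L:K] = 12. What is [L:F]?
[L:F] = 312

The tower law says that for any tower of field extensions F ⊂ K ⊂ L with finite degrees, [L:F] = [L:K] · [K:F]. Here this gives [L:F] = 12 · 26 = 312.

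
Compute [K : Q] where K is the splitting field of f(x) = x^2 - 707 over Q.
[K : Q] = 2

f(x) = x^2 - 707 factors as (x - √707)(x + √707). The splitting field is K = Q(√707). Since 707 is squarefree and > 1, it is not a perfect square, so x^2 - 707 is irreducible over Q and [Q(√707) : Q] = 2. Hence [K : Q] = 2.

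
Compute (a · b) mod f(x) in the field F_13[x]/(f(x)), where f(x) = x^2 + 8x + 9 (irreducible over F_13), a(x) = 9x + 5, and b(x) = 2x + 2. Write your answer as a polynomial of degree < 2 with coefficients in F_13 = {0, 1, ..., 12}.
a · b ≡ x + 4 (mod f(x))

Multiply in F_13[x]: a(x)·b(x) = (9x + 5)·(2x + 2) = 5x^2 + 2x + 10. This has degree ≥ 2, so divide by f(x) over F_13: 5x^2 + 2x + 10 = (5)·(x^2 + 8x + 9) + (x + 4). Hence a·b ≡ x + 4 (mod f). (F_13[x]/(f) is a field with 13^2 = 169 elements since f is irreducible of degree 2.)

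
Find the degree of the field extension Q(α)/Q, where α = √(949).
[Q(α):Q] = 2

[Q(α):Q] equals the degree of the minimal polynomial of α. Here α^2 = 949 and x^2 - 949 is irreducible (d = 949 is squarefree, ≠ 1, hence not a square), so deg(m_α) = 2. Thus [Q(α):Q] = 2.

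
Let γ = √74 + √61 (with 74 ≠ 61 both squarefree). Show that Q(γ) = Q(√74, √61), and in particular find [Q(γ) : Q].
[Q(γ) : Q] = 4 (equivalently, Q(γ) = Q(√74, √61))

Obviously Q(γ) ⊆ Q(√74, √61), and [Q(√74, √61):Q] = 4 (since 74, 61 are distinct squarefree integers > 1 with 4514 not a perfect square). To show equality we compute the minimal polynomial of γ. From γ = √74 + √61: γ^2 = 74 + 2√(4514) + 61 = 135 + 2√(4514), so γ^2 - 135 = 2√(4514); squaring, (γ^2 - 135)^2 = 4·4514, i.e. γ^4 - 270γ^2 + 18225 - 18056 = 0, i.e. γ^4 - 270γ^2 + 169 = 0. So γ is a root of x^4 - 270x^2 + 169. This polynomial is irreducible over Q: it has no rational root (each ±√74 ± √61 is irrational), and any factorization into two quadratics over Q would force √(4514) ∈ Q (pairing opposite roots) or √74, √61 ∈ Q (other pairings), all impossible. Hence [Q(γ):Q] = 4 = [Q(√74, √61):Q], so Q(γ) = Q(√74, √61).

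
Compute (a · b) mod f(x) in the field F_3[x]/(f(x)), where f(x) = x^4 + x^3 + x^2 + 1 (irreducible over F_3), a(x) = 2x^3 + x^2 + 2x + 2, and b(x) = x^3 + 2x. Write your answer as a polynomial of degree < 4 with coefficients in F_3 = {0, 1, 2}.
a · b ≡ 2x + 1 (mod f(x))

Multiply in F_3[x]: a(x)·b(x) = (2x^3 + x^2 + 2x + 2)·(x^3 + 2x) = 2x^6 + x^5 + x^3 + x^2 + x. This has degree ≥ 4, so divide by f(x) over F_3: 2x^6 + x^5 + x^3 + x^2 + x = (2x^2 + 2x + 2)·(x^4 + x^3 + x^2 + 1) + (2x + 1). Hence a·b ≡ 2x + 1 (mod f). (F_3[x]/(f) is a field with 3^4 = 81 elements since f is irreducible of degree 4.)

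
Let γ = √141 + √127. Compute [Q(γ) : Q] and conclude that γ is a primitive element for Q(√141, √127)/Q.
[Q(γ) : Q] = 4 (equivalently, Q(γ) = Q(√141, √127))

Obviously Q(γ) ⊆ Q(√141, √127), and [Q(√141, √127):Q] = 4 (since 141, 127 are distinct squarefree integers > 1 with 17907 not a perfect square). To show equality we compute the minimal polynomial of γ. From γ = √141 + √127: γ^2 = 141 + 2√(17907) + 127 = 268 + 2√(17907), so γ^2 - 268 = 2√(17907); squaring, (γ^2 - 268)^2 = 4·17907, i.e. γ^4 - 536γ^2 + 71824 - 71628 = 0, i.e. γ^4 - 536γ^2 + 196 = 0. So γ is a root of x^4 - 536x^2 + 196. This polynomial is irreducible over Q: it has no rational root (each ±√141 ± √127 is irrational), and any factorization into two quadratics over Q would force √(17907) ∈ Q (pairing opposite roots) or √141, √127 ∈ Q (other pairings), all impossible. Hence [Q(γ):Q] = 4 = [Q(√141, √127):Q], so Q(γ) = Q(√141, √127).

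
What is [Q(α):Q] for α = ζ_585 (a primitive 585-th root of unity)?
[Q(α):Q] = 288

The minimal polynomial of ζ_585 over Q is the 585-th cyclotomic polynomial Φ_585(x), which is irreducible over Q and has degree φ(585) = 288. Hence [Q(α):Q] = φ(585) = 288.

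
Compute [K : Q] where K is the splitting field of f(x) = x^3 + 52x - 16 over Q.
[K : Q] = 6

By the rational root test, any rational root of the monic integer polynomial f(x) = x^3 + 52x - 16 must be an integer dividing the constant term -16, i.e. one of ±{1, 2, 4, 8, 16}. Evaluating: f(1) = 37, f(-1) = -69, f(2) = 96, f(-2) = -128, f(4) = 256, f(-4) = -288, f(8) = 912, f(-8) = -944, f(16) = 4912, f(-16) = -4944; none is 0, so f has no rational root and is therefore irreducible over Q (a cubic with no linear factor over a field is irreducible). For an irreducible cubic, the Galois group is A_3 or S_3 according as the discriminant disc(f) = -4a^3 - 27b^2 = -4·(52)^3 - 27·(-16)^2 = -569344 is or is not a square in Q. Here disc(f) = -569344 is not a perfect square in Q, so the Galois group of f over Q is not contained in A_3 and must be all of S_3. The splitting field has degree |S_3| = 6 over Q, so [K : Q] = 6.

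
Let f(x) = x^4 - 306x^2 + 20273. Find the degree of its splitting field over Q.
[K : Q] = 4

Solving the quadratic in x^2: x^2 = (306 ± √(306^2 - 4·20273))/2 = (306 ± √12544)/2 = (306 ± 112)/2, giving x^2 = 97 or x^2 = 209. So f(x) = (x^2 - 97)(x^2 - 209) and the roots of f are ±√97, ±√209. Hence the splitting field is K = Q(√97, √209). Since 97 and 209 are distinct squarefree integers > 1, their product 20273 is not a perfect square, so √209 ∉ Q(√97). By the tower law [K:Q] = [Q(√97,√209):Q(√97)] · [Q(√97):Q] = 2 · 2 = 4.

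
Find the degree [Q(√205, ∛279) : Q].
[Q(√205, ∛279) : Q] = 6

Let L = Q(√205, ∛279). Since Q(√205) ⊂ L and [Q(√205):Q] = 2, the tower law gives 2 | [L:Q]. Likewise Q(∛279) ⊂ L with [Q(∛279):Q] = 3 (because 279 is not a perfect cube), so 3 | [L:Q]. As gcd(2,3) = 1, [L:Q] is divisible by 6. Conversely L is generated over Q by √205 and ∛279, so [L:Q] ≤ 2·3 = 6. Therefore [Q(√205, ∛279) : Q] = 6.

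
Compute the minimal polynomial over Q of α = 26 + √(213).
m_α(x) = x^2 - 52x + 463

From α - 26 = √(213), squaring gives (α - 26)^2 = 213, i.e. α^2 - 52α + 676 = 213, so α^2 - 52α + 463 = 0. The discriminant of x^2 - 52x + 463 is (-52)^2 - 4·(463) = 2704 - 1852 = 852, and 4·(213) is not a perfect square in Q since 213 is squarefree and ≠ 1. Hence x^2 - 52x + 463 is irreducible over Q and is the minimal polynomial of α.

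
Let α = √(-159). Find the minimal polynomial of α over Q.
m_α(x) = x^2 + 159

α satisfies α^2 + 159 = 0, so x^2 + 159 annihilates α. Since d = -159 is squarefree and ≠ 1, it is not a perfect square in Q, so x^2 + 159 has no rational root and is therefore irreducible over Q (a degree-2 polynomial over a field is irreducible iff it has no root). Hence m_α(x) = x^2 + 159.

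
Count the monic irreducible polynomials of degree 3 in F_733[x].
There are 131277368 monic irreducible polynomials of degree 3 over F_733

Each element of F_{733^3} that lies in no proper subfield is a root of exactly one monic irreducible of degree 3 over F_733, and each such polynomial has 3 distinct roots in F_{733^3}. By Möbius inversion the count is N_733(3) = (1/3) Σ_{d|3} μ(3/d) · 733^d = (1/3)(μ(3)·733^1 + μ(1)·733^3) = 393832104/3 = 131277368.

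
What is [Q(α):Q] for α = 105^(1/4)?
[Q(α):Q] = 4

α is a root of x^4 - 105. By Eisenstein's criterion at the prime p = 3 (which divides the constant term 105 but p^2 = 9 does not, since 105 is squarefree), x^4 - 105 is irreducible over Q. Hence [Q(α):Q] = 4.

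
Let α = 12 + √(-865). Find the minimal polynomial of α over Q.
m_α(x) = x^2 - 24x + 1009

From α - 12 = √(-865), squaring gives (α - 12)^2 = -865, i.e. α^2 - 24α + 144 = -865, so α^2 - 24α + 1009 = 0. The discriminant of x^2 - 24x + 1009 is (-24)^2 - 4·(1009) = 576 - 4036 = -3460, and 4·(-865) is not a perfect square in Q since -865 is squarefree and ≠ 1. Hence x^2 - 24x + 1009 is irreducible over Q and is the minimal polynomial of α.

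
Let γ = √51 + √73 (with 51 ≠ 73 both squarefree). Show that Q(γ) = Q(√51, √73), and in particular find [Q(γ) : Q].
[Q(γ) : Q] = 4 (equivalently, Q(γ) = Q(√51, √73))

Obviously Q(γ) ⊆ Q(√51, √73), and [Q(√51, √73):Q] = 4 (since 51, 73 are distinct squarefree integers > 1 with 3723 not a perfect square). To show equality we compute the minimal polynomial of γ. From γ = √51 + √73: γ^2 = 51 + 2√(3723) + 73 = 124 + 2√(3723), so γ^2 - 124 = 2√(3723); squaring, (γ^2 - 124)^2 = 4·3723, i.e. γ^4 - 248γ^2 + 15376 - 14892 = 0, i.e. γ^4 - 248γ^2 + 484 = 0. So γ is a root of x^4 - 248x^2 + 484. This polynomial is irreducible over Q: it has no rational root (each ±√51 ± √73 is irrational), and any factorization into two quadratics over Q would force √(3723) ∈ Q (pairing opposite roots) or √51, √73 ∈ Q (other pairings), all impossible. Hence [Q(γ):Q] = 4 = [Q(√51, √73):Q], so Q(γ) = Q(√51, √73).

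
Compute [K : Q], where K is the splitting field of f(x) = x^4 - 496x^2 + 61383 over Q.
[K : Q] = 4

Solving the quadratic in x^2: x^2 = (496 ± √(496^2 - 4·61383))/2 = (496 ± √484)/2 = (496 ± 22)/2, giving x^2 = 259 or x^2 = 237. So f(x) = (x^2 - 259)(x^2 - 237) and the roots of f are ±√259, ±√237. Hence the splitting field is K = Q(√259, √237). Since 259 and 237 are distinct squarefree integers > 1, their product 61383 is not a perfect square, so √237 ∉ Q(√259). By the tower law [K:Q] = [Q(√259,√237):Q(√259)] · [Q(√259):Q] = 2 · 2 = 4.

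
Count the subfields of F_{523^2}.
F_{523^2} has 2 subfields

The subfields of F_{p^n} are exactly the fields F_{p^d} for d | n (each is the fixed field of the unique index-d subgroup of Gal(F_{p^n}/F_p) ≅ Z/nZ). The divisors of n = 2 are {1, 2}, giving 2 subfields: F_{523^1}, F_{523^2}.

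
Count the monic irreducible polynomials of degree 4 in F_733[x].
There are 72169733058 monic irreducible polynomials of degree 4 over F_733

Each element of F_{733^4} that lies in no proper subfield is a root of exactly one monic irreducible of degree 4 over F_733, and each such polynomial has 4 distinct roots in F_{733^4}. By Möbius inversion the count is N_733(4) = (1/4) Σ_{d|4} μ(4/d) · 733^d = (1/4)(μ(4)·733^1 + μ(2)·733^2 + μ(1)·733^4) = 288678932232/4 = 72169733058.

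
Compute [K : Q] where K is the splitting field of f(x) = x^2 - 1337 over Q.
[K : Q] = 2

f(x) = x^2 - 1337 factors as (x - √1337)(x + √1337). The splitting field is K = Q(√1337). Since 1337 is squarefree and > 1, it is not a perfect square, so x^2 - 1337 is irreducible over Q and [Q(√1337) : Q] = 2. Hence [K : Q] = 2.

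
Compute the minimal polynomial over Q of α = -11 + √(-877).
m_α(x) = x^2 + 22x + 998

From α + 11 = √(-877), squaring gives (α + 11)^2 = -877, i.e. α^2 + 22α + 121 = -877, so α^2 + 22α + 998 = 0. The discriminant of x^2 + 22x + 998 is (22)^2 - 4·(998) = 484 - 3992 = -3508, and 4·(-877) is not a perfect square in Q since -877 is squarefree and ≠ 1. Hence x^2 + 22x + 998 is irreducible over Q and is the minimal polynomial of α.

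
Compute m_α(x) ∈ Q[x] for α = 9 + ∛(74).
m_α(x) = x^3 - 27x^2 + 243x - 803

Set β = α - 9 = ∛(74), so β^3 = 74. Then (α - 9)^3 - 74 = 0, i.e. α is a root of g(x) = (x - 9)^3 - 74 = x^3 - 27x^2 + 243x - 803. Since g(x) = h(x - 9) where h(x) = x^3 - 74, and h is irreducible over Q (because 74 is not a perfect cube, so h has no rational root, and a monic cubic with no rational root is irreducible), g is also irreducible (irreducibility is preserved under the substitution x → x - 9). Hence m_α(x) = x^3 - 27x^2 + 243x - 803.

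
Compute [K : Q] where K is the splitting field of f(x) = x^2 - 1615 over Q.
[K : Q] = 2

f(x) = x^2 - 1615 factors as (x - √1615)(x + √1615). The splitting field is K = Q(√1615). Since 1615 is squarefree and > 1, it is not a perfect square, so x^2 - 1615 is irreducible over Q and [Q(√1615) : Q] = 2. Hence [K : Q] = 2.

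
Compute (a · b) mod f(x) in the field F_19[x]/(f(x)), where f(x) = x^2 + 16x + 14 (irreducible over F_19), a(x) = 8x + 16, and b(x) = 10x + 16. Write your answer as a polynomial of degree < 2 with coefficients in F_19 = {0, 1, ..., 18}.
a · b ≡ 15x + 10 (mod f(x))

Multiply in F_19[x]: a(x)·b(x) = (8x + 16)·(10x + 16) = 4x^2 + 3x + 9. This has degree ≥ 2, so divide by f(x) over F_19: 4x^2 + 3x + 9 = (4)·(x^2 + 16x + 14) + (15x + 10). Hence a·b ≡ 15x + 10 (mod f). (F_19[x]/(f) is a field with 19^2 = 361 elements since f is irreducible of degree 2.)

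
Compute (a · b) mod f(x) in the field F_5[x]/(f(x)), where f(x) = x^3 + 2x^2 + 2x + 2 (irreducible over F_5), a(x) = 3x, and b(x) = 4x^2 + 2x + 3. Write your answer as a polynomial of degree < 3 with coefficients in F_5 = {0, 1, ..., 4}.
a · b ≡ 2x^2 + 1 (mod f(x))

Multiply in F_5[x]: a(x)·b(x) = (3x)·(4x^2 + 2x + 3) = 2x^3 + x^2 + 4x. This has degree ≥ 3, so divide by f(x) over F_5: 2x^3 + x^2 + 4x = (2)·(x^3 + 2x^2 + 2x + 2) + (2x^2 + 1). Hence a·b ≡ 2x^2 + 1 (mod f). (F_5[x]/(f) is a field with 5^3 = 125 elements since f is irreducible of degree 3.)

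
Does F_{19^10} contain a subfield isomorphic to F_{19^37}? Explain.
No: F_{19^37} is not a subfield of F_{19^10}

F_{p^m} embeds in F_{p^n} iff m | n. Here 37 ∤ 10 (since 10 = 0·37 + 10 with remainder 10 ≠ 0), so F_{19^37} is not a subfield of F_{19^10}. Equivalently: if it were, the tower law would give 37 = [F_{19^37}:F_19] dividing [F_{19^10}:F_19] = 10, contradiction.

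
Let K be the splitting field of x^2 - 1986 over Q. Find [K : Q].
[K : Q] = 2

f(x) = x^2 - 1986 factors as (x - √1986)(x + √1986). The splitting field is K = Q(√1986). Since 1986 is squarefree and > 1, it is not a perfect square, so x^2 - 1986 is irreducible over Q and [Q(√1986) : Q] = 2. Hence [K : Q] = 2.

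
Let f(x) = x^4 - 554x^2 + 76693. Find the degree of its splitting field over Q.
[K : Q] = 4

Solving the quadratic in x^2: x^2 = (554 ± √(554^2 - 4·76693))/2 = (554 ± √144)/2 = (554 ± 12)/2, giving x^2 = 283 or x^2 = 271. So f(x) = (x^2 - 283)(x^2 - 271) and the roots of f are ±√283, ±√271. Hence the splitting field is K = Q(√283, √271). Since 283 and 271 are distinct squarefree integers > 1, their product 76693 is not a perfect square, so √271 ∉ Q(√283). By the tower law [K:Q] = [Q(√283,√271):Q(√283)] · [Q(√283):Q] = 2 · 2 = 4.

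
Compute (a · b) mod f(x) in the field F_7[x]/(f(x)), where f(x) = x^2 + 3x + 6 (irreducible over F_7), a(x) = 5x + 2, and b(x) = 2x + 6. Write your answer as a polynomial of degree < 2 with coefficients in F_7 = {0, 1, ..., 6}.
a · b ≡ 4x + 1 (mod f(x))

Multiply in F_7[x]: a(x)·b(x) = (5x + 2)·(2x + 6) = 3x^2 + 6x + 5. This has degree ≥ 2, so divide by f(x) over F_7: 3x^2 + 6x + 5 = (3)·(x^2 + 3x + 6) + (4x + 1). Hence a·b ≡ 4x + 1 (mod f). (F_7[x]/(f) is a field with 7^2 = 49 elements since f is irreducible of degree 2.)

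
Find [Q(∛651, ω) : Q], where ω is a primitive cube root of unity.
[Q(∛651, ω) : Q] = 6

[Q(∛651):Q] = 3 (min poly x^3 - 651, irreducible since 651 is not a perfect cube). [Q(ω):Q] = 2 (min poly x^2 + x + 1). Since Q(∛651) ⊂ R and ω ∉ R, we have ω ∉ Q(∛651), so x^2 + x + 1 remains irreducible over Q(∛651) and [Q(∛651, ω) : Q(∛651)] = 2. By the tower law, [Q(∛651, ω) : Q] = 3 · 2 = 6. (In fact Q(∛651, ω) is the splitting field of x^3 - 651 over Q.)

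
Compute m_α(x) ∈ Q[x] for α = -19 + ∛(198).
m_α(x) = x^3 + 57x^2 + 1083x + 6661

Set β = α + 19 = ∛(198), so β^3 = 198. Then (α + 19)^3 - 198 = 0, i.e. α is a root of g(x) = (x + 19)^3 - 198 = x^3 + 57x^2 + 1083x + 6661. Since g(x) = h(x + 19) where h(x) = x^3 - 198, and h is irreducible over Q (because 198 is not a perfect cube, so h has no rational root, and a monic cubic with no rational root is irreducible), g is also irreducible (irreducibility is preserved under the substitution x → x + 19). Hence m_α(x) = x^3 + 57x^2 + 1083x + 6661.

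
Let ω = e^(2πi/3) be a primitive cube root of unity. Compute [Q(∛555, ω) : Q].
[Q(∛555, ω) : Q] = 6

[Q(∛555):Q] = 3 (min poly x^3 - 555, irreducible since 555 is not a perfect cube). [Q(ω):Q] = 2 (min poly x^2 + x + 1). Since Q(∛555) ⊂ R and ω ∉ R, we have ω ∉ Q(∛555), so x^2 + x + 1 remains irreducible over Q(∛555) and [Q(∛555, ω) : Q(∛555)] = 2. By the tower law, [Q(∛555, ω) : Q] = 3 · 2 = 6. (In fact Q(∛555, ω) is the splitting field of x^3 - 555 over Q.)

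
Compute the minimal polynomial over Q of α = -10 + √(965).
m_α(x) = x^2 + 20x - 865

From α + 10 = √(965), squaring gives (α + 10)^2 = 965, i.e. α^2 + 20α + 100 = 965, so α^2 + 20α - 865 = 0. The discriminant of x^2 + 20x - 865 is (20)^2 - 4·(-865) = 400 + 3460 = 3860, and 4·(965) is not a perfect square in Q since 965 is squarefree and ≠ 1. Hence x^2 + 20x - 865 is irreducible over Q and is the minimal polynomial of α.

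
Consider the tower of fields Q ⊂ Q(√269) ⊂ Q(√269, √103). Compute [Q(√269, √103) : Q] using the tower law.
[Q(√269, √103) : Q] = 4

[Q(√269):Q] = 2 (min poly x^2 - 269, irreducible since 269 is squarefree > 1). For the top step, suppose √103 ∈ Q(√269), say √103 = c + d√269 with c, d ∈ Q. Squaring: 103 = c^2 + 269d^2 + 2cd√269. Since √269 ∉ Q this forces 2cd = 0. If d = 0 then √103 = c ∈ Q, contradicting 103 squarefree > 1. If c = 0 then 103 = 269d^2, so 269·103 = (269d)^2 is a perfect square in Q — but 269·103 = 27707 is not a perfect square (since 269 and 103 are distinct squarefree integers). Contradiction. Hence √103 ∉ Q(√269), so x^2 - 103 stays irreducible over Q(√269) and [Q(√269, √103) : Q(√269)] = 2. By the tower law, [Q(√269, √103) : Q] = 2 · 2 = 4.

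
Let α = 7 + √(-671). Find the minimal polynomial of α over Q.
m_α(x) = x^2 - 14x + 720

From α - 7 = √(-671), squaring gives (α - 7)^2 = -671, i.e. α^2 - 14α + 49 = -671, so α^2 - 14α + 720 = 0. The discriminant of x^2 - 14x + 720 is (-14)^2 - 4·(720) = 196 - 2880 = -2684, and 4·(-671) is not a perfect square in Q since -671 is squarefree and ≠ 1. Hence x^2 - 14x + 720 is irreducible over Q and is the minimal polynomial of α.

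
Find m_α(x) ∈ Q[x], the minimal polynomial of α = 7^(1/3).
m_α(x) = x^3 - 7

α satisfies α^3 = 7, so x^3 - 7 annihilates α. By the rational root test, a rational root p/q (in lowest terms) of x^3 - 7 would satisfy p^3 = 7 q^3, forcing q = 1 and p^3 = 7; but 7 is not a perfect cube, contradiction. A monic cubic over Q with no rational root is irreducible (any nontrivial factorization would include a linear factor). Hence x^3 - 7 is the minimal polynomial of α, and in particular [Q(α):Q] = 3.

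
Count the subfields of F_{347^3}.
F_{347^3} has 2 subfields

The subfields of F_{p^n} are exactly the fields F_{p^d} for d | n (each is the fixed field of the unique index-d subgroup of Gal(F_{p^n}/F_p) ≅ Z/nZ). The divisors of n = 3 are {1, 3}, giving 2 subfields: F_{347^1}, F_{347^3}.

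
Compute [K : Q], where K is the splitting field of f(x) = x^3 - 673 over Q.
[K : Q] = 6

The roots of x^3 - 673 are ∛673, ω∛673, ω^2∛673 where ω = e^(2πi/3) is a primitive cube root of unity, so K = Q(∛673, ω). Now [Q(∛673):Q] = 3 (since 673 is not a perfect cube, x^3 - 673 is irreducible) and [Q(ω):Q] = 2. Both 2 and 3 divide [K:Q], and [K:Q] ≤ 3·2 = 6, so [K:Q] = 6. (Equivalently: Q(∛673) ⊂ R but ω ∉ R, so [K : Q(∛673)] = 2.)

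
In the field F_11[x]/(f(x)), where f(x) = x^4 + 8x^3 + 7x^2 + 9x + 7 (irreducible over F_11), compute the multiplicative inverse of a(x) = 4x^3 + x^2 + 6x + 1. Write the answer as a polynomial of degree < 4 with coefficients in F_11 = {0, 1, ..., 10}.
a(x)^(-1) ≡ 7x^3 + 4x (mod f(x))

Since f is irreducible over F_11, F_11[x]/(f) is a field and a(x) ≠ 0 has an inverse. Apply the extended Euclidean algorithm to f(x) and a(x) in F_11[x]: f(x) = (3x + 4)·a(x) + (7x^2 + 4x + 3);  a(x) = (10x + 7)·(7x^2 + 4x + 3) + (3x + 2);  (7x^2 + 4x + 3) = (6x + 1)·(3x + 2) + (1). The last nonzero remainder is the constant 1 = gcd(f, a) in F_11. Back-substituting through the division chain expresses 1 = s(x)·a(x) + t(x)·f(x) with s(x) ≡ 7x^3 + 4x (mod f), so a(x)^(-1) ≡ s(x) = 7x^3 + 4x (mod f). Check: (4x^3 + x^2 + 6x + 1)·(7x^3 + 4x) = 6x^6 + 7x^5 + 3x^4 + 2x^2 + 4x ≡ 1 (mod x^4 + 8x^3 + 7x^2 + 9x + 7).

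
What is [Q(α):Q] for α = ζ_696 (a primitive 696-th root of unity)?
[Q(α):Q] = 224

The minimal polynomial of ζ_696 over Q is the 696-th cyclotomic polynomial Φ_696(x), which is irreducible over Q and has degree φ(696) = 224. Hence [Q(α):Q] = φ(696) = 224.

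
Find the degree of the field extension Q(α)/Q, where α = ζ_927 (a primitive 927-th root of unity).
[Q(α):Q] = 612

The minimal polynomial of ζ_927 over Q is the 927-th cyclotomic polynomial Φ_927(x), which is irreducible over Q and has degree φ(927) = 612. Hence [Q(α):Q] = φ(927) = 612.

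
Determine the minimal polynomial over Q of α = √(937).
m_α(x) = x^2 - 937

α satisfies α^2 - 937 = 0, so x^2 - 937 annihilates α. Since d = 937 is squarefree and ≠ 1, it is not a perfect square in Q, so x^2 - 937 has no rational root and is therefore irreducible over Q (a degree-2 polynomial over a field is irreducible iff it has no root). Hence m_α(x) = x^2 - 937.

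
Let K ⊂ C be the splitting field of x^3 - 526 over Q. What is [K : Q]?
[K : Q] = 6

The roots of x^3 - 526 are ∛526, ω∛526, ω^2∛526 where ω = e^(2πi/3) is a primitive cube root of unity, so K = Q(∛526, ω). Now [Q(∛526):Q] = 3 (since 526 is not a perfect cube, x^3 - 526 is irreducible) and [Q(ω):Q] = 2. Both 2 and 3 divide [K:Q], and [K:Q] ≤ 3·2 = 6, so [K:Q] = 6. (Equivalently: Q(∛526) ⊂ R but ω ∉ R, so [K : Q(∛526)] = 2.)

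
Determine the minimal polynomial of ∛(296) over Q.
m_α(x) = x^3 - 296

α satisfies α^3 = 296, so x^3 - 296 annihilates α. By the rational root test, a rational root p/q (in lowest terms) of x^3 - 296 would satisfy p^3 = 296 q^3, forcing q = 1 and p^3 = 296; but 296 is not a perfect cube, contradiction. A monic cubic over Q with no rational root is irreducible (any nontrivial factorization would include a linear factor). Hence x^3 - 296 is the minimal polynomial of α, and in particular [Q(α):Q] = 3.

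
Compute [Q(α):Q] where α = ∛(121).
[Q(α):Q] = 3

The minimal polynomial of α is x^3 - 121, irreducible over Q since 121 is not a perfect cube (so x^3 - 121 has no rational root). Hence [Q(α):Q] = deg(m_α) = 3.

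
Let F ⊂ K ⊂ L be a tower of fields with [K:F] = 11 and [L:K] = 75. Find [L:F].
[L:F] = 825

The tower law says that for any tower of field extensions F ⊂ K ⊂ L with finite degrees, [L:F] = [L:K] · [K:F]. Here this gives [L:F] = 75 · 11 = 825.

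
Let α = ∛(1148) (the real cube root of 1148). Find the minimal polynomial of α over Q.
m_α(x) = x^3 - 1148

α satisfies α^3 = 1148, so x^3 - 1148 annihilates α. By the rational root test, a rational root p/q (in lowest terms) of x^3 - 1148 would satisfy p^3 = 1148 q^3, forcing q = 1 and p^3 = 1148; but 1148 is not a perfect cube, contradiction. A monic cubic over Q with no rational root is irreducible (any nontrivial factorization would include a linear factor). Hence x^3 - 1148 is the minimal polynomial of α, and in particular [Q(α):Q] = 3.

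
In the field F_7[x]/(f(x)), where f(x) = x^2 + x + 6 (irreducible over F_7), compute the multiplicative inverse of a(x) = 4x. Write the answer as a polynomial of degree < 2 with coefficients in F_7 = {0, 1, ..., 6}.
a(x)^(-1) ≡ 2x + 2 (mod f(x))

Since f is irreducible over F_7, F_7[x]/(f) is a field and a(x) ≠ 0 has an inverse. Apply the extended Euclidean algorithm to f(x) and a(x) in F_7[x]: f(x) = (2x + 2)·a(x) + (6). The last nonzero remainder is the constant 6 = gcd(f, a) in F_7. Back-substituting through the division chain expresses 6 = s(x)·a(x) + t(x)·f(x) with s(x) ≡ 5x + 5 (mod f), so (5x + 5)·a(x) ≡ 6 (mod f). Multiplying by 6^(-1) ≡ 6 in F_7 gives a(x)^(-1) ≡ 6·(5x + 5) ≡ 2x + 2 (mod f). Check: (4x)·(2x + 2) = x^2 + x ≡ 1 (mod x^2 + x + 6).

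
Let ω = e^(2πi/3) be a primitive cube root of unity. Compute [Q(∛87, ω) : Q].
[Q(∛87, ω) : Q] = 6

[Q(∛87):Q] = 3 (min poly x^3 - 87, irreducible since 87 is not a perfect cube). [Q(ω):Q] = 2 (min poly x^2 + x + 1). Since Q(∛87) ⊂ R and ω ∉ R, we have ω ∉ Q(∛87), so x^2 + x + 1 remains irreducible over Q(∛87) and [Q(∛87, ω) : Q(∛87)] = 2. By the tower law, [Q(∛87, ω) : Q] = 3 · 2 = 6. (In fact Q(∛87, ω) is the splitting field of x^3 - 87 over Q.)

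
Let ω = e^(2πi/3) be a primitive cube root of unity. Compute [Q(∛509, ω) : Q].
[Q(∛509, ω) : Q] = 6

[Q(∛509):Q] = 3 (min poly x^3 - 509, irreducible since 509 is not a perfect cube). [Q(ω):Q] = 2 (min poly x^2 + x + 1). Since Q(∛509) ⊂ R and ω ∉ R, we have ω ∉ Q(∛509), so x^2 + x + 1 remains irreducible over Q(∛509) and [Q(∛509, ω) : Q(∛509)] = 2. By the tower law, [Q(∛509, ω) : Q] = 3 · 2 = 6. (In fact Q(∛509, ω) is the splitting field of x^3 - 509 over Q.)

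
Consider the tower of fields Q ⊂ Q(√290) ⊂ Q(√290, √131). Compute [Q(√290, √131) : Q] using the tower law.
[Q(√290, √131) : Q] = 4

[Q(√290):Q] = 2 (min poly x^2 - 290, irreducible since 290 is squarefree > 1). For the top step, suppose √131 ∈ Q(√290), say √131 = c + d√290 with c, d ∈ Q. Squaring: 131 = c^2 + 290d^2 + 2cd√290. Since √290 ∉ Q this forces 2cd = 0. If d = 0 then √131 = c ∈ Q, contradicting 131 squarefree > 1. If c = 0 then 131 = 290d^2, so 290·131 = (290d)^2 is a perfect square in Q — but 290·131 = 37990 is not a perfect square (since 290 and 131 are distinct squarefree integers). Contradiction. Hence √131 ∉ Q(√290), so x^2 - 131 stays irreducible over Q(√290) and [Q(√290, √131) : Q(√290)] = 2. By the tower law, [Q(√290, √131) : Q] = 2 · 2 = 4.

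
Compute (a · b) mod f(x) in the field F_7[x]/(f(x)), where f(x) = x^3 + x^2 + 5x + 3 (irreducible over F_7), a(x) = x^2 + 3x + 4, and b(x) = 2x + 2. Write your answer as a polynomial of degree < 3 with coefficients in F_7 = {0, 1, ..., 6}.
a · b ≡ 6x^2 + 4x + 2 (mod f(x))

Multiply in F_7[x]: a(x)·b(x) = (x^2 + 3x + 4)·(2x + 2) = 2x^3 + x^2 + 1. This has degree ≥ 3, so divide by f(x) over F_7: 2x^3 + x^2 + 1 = (2)·(x^3 + x^2 + 5x + 3) + (6x^2 + 4x + 2). Hence a·b ≡ 6x^2 + 4x + 2 (mod f). (F_7[x]/(f) is a field with 7^3 = 343 elements since f is irreducible of degree 3.)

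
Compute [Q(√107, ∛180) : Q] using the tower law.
[Q(√107, ∛180) : Q] = 6

Let L = Q(√107, ∛180). Since Q(√107) ⊂ L and [Q(√107):Q] = 2, the tower law gives 2 | [L:Q]. Likewise Q(∛180) ⊂ L with [Q(∛180):Q] = 3 (because 180 is not a perfect cube), so 3 | [L:Q]. As gcd(2,3) = 1, [L:Q] is divisible by 6. Conversely L is generated over Q by √107 and ∛180, so [L:Q] ≤ 2·3 = 6. Therefore [Q(√107, ∛180) : Q] = 6.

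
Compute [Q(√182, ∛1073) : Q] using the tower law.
[Q(√182, ∛1073) : Q] = 6

Let L = Q(√182, ∛1073). Since Q(√182) ⊂ L and [Q(√182):Q] = 2, the tower law gives 2 | [L:Q]. Likewise Q(∛1073) ⊂ L with [Q(∛1073):Q] = 3 (because 1073 is not a perfect cube), so 3 | [L:Q]. As gcd(2,3) = 1, [L:Q] is divisible by 6. Conversely L is generated over Q by √182 and ∛1073, so [L:Q] ≤ 2·3 = 6. Therefore [Q(√182, ∛1073) : Q] = 6.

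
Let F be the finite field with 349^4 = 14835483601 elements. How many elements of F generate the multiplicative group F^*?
There are φ(14835483600) = 3273984000 primitive elements

F_q^* is cyclic of order q - 1 = 14835483600. A cyclic group of order m has exactly φ(m) generators. Here m = 14835483600 = 2^4 · 3 · 5^2 · 7 · 29 · 60901, so the number of primitive elements is φ(14835483600) = 3273984000.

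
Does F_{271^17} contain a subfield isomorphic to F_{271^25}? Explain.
No: F_{271^25} is not a subfield of F_{271^17}

F_{p^m} embeds in F_{p^n} iff m | n. Here 25 ∤ 17 (since 17 = 0·25 + 17 with remainder 17 ≠ 0), so F_{271^25} is not a subfield of F_{271^17}. Equivalently: if it were, the tower law would give 25 = [F_{271^25}:F_271] dividing [F_{271^17}:F_271] = 17, contradiction.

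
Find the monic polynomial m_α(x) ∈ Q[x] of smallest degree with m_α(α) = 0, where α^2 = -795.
m_α(x) = x^2 + 795

α satisfies α^2 + 795 = 0, so x^2 + 795 annihilates α. Since d = -795 is squarefree and ≠ 1, it is not a perfect square in Q, so x^2 + 795 has no rational root and is therefore irreducible over Q (a degree-2 polynomial over a field is irreducible iff it has no root). Hence m_α(x) = x^2 + 795.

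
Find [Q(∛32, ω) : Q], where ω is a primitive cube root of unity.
[Q(∛32, ω) : Q] = 6

[Q(∛32):Q] = 3 (min poly x^3 - 32, irreducible since 32 is not a perfect cube). [Q(ω):Q] = 2 (min poly x^2 + x + 1). Since Q(∛32) ⊂ R and ω ∉ R, we have ω ∉ Q(∛32), so x^2 + x + 1 remains irreducible over Q(∛32) and [Q(∛32, ω) : Q(∛32)] = 2. By the tower law, [Q(∛32, ω) : Q] = 3 · 2 = 6. (In fact Q(∛32, ω) is the splitting field of x^3 - 32 over Q.)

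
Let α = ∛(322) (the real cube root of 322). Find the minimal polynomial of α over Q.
m_α(x) = x^3 - 322

α satisfies α^3 = 322, so x^3 - 322 annihilates α. By the rational root test, a rational root p/q (in lowest terms) of x^3 - 322 would satisfy p^3 = 322 q^3, forcing q = 1 and p^3 = 322; but 322 is not a perfect cube, contradiction. A monic cubic over Q with no rational root is irreducible (any nontrivial factorization would include a linear factor). Hence x^3 - 322 is the minimal polynomial of α, and in particular [Q(α):Q] = 3.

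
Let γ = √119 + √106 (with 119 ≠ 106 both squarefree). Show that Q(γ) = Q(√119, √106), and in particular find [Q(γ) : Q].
[Q(γ) : Q] = 4 (equivalently, Q(γ) = Q(√119, √106))

Obviously Q(γ) ⊆ Q(√119, √106), and [Q(√119, √106):Q] = 4 (since 119, 106 are distinct squarefree integers > 1 with 12614 not a perfect square). To show equality we compute the minimal polynomial of γ. From γ = √119 + √106: γ^2 = 119 + 2√(12614) + 106 = 225 + 2√(12614), so γ^2 - 225 = 2√(12614); squaring, (γ^2 - 225)^2 = 4·12614, i.e. γ^4 - 450γ^2 + 50625 - 50456 = 0, i.e. γ^4 - 450γ^2 + 169 = 0. So γ is a root of x^4 - 450x^2 + 169. This polynomial is irreducible over Q: it has no rational root (each ±√119 ± √106 is irrational), and any factorization into two quadratics over Q would force √(12614) ∈ Q (pairing opposite roots) or √119, √106 ∈ Q (other pairings), all impossible. Hence [Q(γ):Q] = 4 = [Q(√119, √106):Q], so Q(γ) = Q(√119, √106).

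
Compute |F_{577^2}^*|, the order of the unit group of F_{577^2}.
|F_{577^2}^*| = 332928

F_{577^2} has 577^2 = 332929 elements; its multiplicative group consists of all nonzero elements, so |F_{577^2}^*| = 332929 - 1 = 332928. (It is cyclic since any finite subgroup of the multiplicative group of a field is cyclic.)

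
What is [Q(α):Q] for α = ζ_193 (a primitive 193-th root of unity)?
[Q(α):Q] = 192

The minimal polynomial of ζ_193 over Q is the 193-th cyclotomic polynomial Φ_193(x), which is irreducible over Q and has degree φ(193) = 192. Hence [Q(α):Q] = φ(193) = 192.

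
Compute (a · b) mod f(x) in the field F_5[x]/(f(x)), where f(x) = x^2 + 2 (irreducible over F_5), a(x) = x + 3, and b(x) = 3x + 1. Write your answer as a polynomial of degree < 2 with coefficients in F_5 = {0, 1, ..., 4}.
a · b ≡ 2 (mod f(x))

Multiply in F_5[x]: a(x)·b(x) = (x + 3)·(3x + 1) = 3x^2 + 3. This has degree ≥ 2, so divide by f(x) over F_5: 3x^2 + 3 = (3)·(x^2 + 2) + (2). Hence a·b ≡ 2 (mod f). (F_5[x]/(f) is a field with 5^2 = 25 elements since f is irreducible of degree 2.)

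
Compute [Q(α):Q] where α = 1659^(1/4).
[Q(α):Q] = 4

α is a root of x^4 - 1659. By Eisenstein's criterion at the prime p = 3 (which divides the constant term 1659 but p^2 = 9 does not, since 1659 is squarefree), x^4 - 1659 is irreducible over Q. Hence [Q(α):Q] = 4.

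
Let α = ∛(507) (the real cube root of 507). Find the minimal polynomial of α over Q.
m_α(x) = x^3 - 507

α satisfies α^3 = 507, so x^3 - 507 annihilates α. By the rational root test, a rational root p/q (in lowest terms) of x^3 - 507 would satisfy p^3 = 507 q^3, forcing q = 1 and p^3 = 507; but 507 is not a perfect cube, contradiction. A monic cubic over Q with no rational root is irreducible (any nontrivial factorization would include a linear factor). Hence x^3 - 507 is the minimal polynomial of α, and in particular [Q(α):Q] = 3.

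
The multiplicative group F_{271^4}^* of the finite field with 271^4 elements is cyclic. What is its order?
|F_{271^4}^*| = 5393580480

F_{271^4} has 271^4 = 5393580481 elements; its multiplicative group consists of all nonzero elements, so |F_{271^4}^*| = 5393580481 - 1 = 5393580480. (It is cyclic since any finite subgroup of the multiplicative group of a field is cyclic.)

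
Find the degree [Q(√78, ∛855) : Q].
[Q(√78, ∛855) : Q] = 6

Let L = Q(√78, ∛855). Since Q(√78) ⊂ L and [Q(√78):Q] = 2, the tower law gives 2 | [L:Q]. Likewise Q(∛855) ⊂ L with [Q(∛855):Q] = 3 (because 855 is not a perfect cube), so 3 | [L:Q]. As gcd(2,3) = 1, [L:Q] is divisible by 6. Conversely L is generated over Q by √78 and ∛855, so [L:Q] ≤ 2·3 = 6. Therefore [Q(√78, ∛855) : Q] = 6.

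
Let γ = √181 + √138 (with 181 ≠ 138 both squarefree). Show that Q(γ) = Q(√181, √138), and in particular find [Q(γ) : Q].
[Q(γ) : Q] = 4 (equivalently, Q(γ) = Q(√181, √138))

Obviously Q(γ) ⊆ Q(√181, √138), and [Q(√181, √138):Q] = 4 (since 181, 138 are distinct squarefree integers > 1 with 24978 not a perfect square). To show equality we compute the minimal polynomial of γ. From γ = √181 + √138: γ^2 = 181 + 2√(24978) + 138 = 319 + 2√(24978), so γ^2 - 319 = 2√(24978); squaring, (γ^2 - 319)^2 = 4·24978, i.e. γ^4 - 638γ^2 + 101761 - 99912 = 0, i.e. γ^4 - 638γ^2 + 1849 = 0. So γ is a root of x^4 - 638x^2 + 1849. This polynomial is irreducible over Q: it has no rational root (each ±√181 ± √138 is irrational), and any factorization into two quadratics over Q would force √(24978) ∈ Q (pairing opposite roots) or √181, √138 ∈ Q (other pairings), all impossible. Hence [Q(γ):Q] = 4 = [Q(√181, √138):Q], so Q(γ) = Q(√181, √138).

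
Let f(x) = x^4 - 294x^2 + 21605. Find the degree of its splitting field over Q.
[K : Q] = 4

Solving the quadratic in x^2: x^2 = (294 ± √(294^2 - 4·21605))/2 = (294 ± √16)/2 = (294 ± 4)/2, giving x^2 = 149 or x^2 = 145. So f(x) = (x^2 - 149)(x^2 - 145) and the roots of f are ±√149, ±√145. Hence the splitting field is K = Q(√149, √145). Since 149 and 145 are distinct squarefree integers > 1, their product 21605 is not a perfect square, so √145 ∉ Q(√149). By the tower law [K:Q] = [Q(√149,√145):Q(√149)] · [Q(√149):Q] = 2 · 2 = 4.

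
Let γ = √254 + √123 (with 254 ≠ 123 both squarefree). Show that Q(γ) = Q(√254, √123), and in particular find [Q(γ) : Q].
[Q(γ) : Q] = 4 (equivalently, Q(γ) = Q(√254, √123))

Obviously Q(γ) ⊆ Q(√254, √123), and [Q(√254, √123):Q] = 4 (since 254, 123 are distinct squarefree integers > 1 with 31242 not a perfect square). To show equality we compute the minimal polynomial of γ. From γ = √254 + √123: γ^2 = 254 + 2√(31242) + 123 = 377 + 2√(31242), so γ^2 - 377 = 2√(31242); squaring, (γ^2 - 377)^2 = 4·31242, i.e. γ^4 - 754γ^2 + 142129 - 124968 = 0, i.e. γ^4 - 754γ^2 + 17161 = 0. So γ is a root of x^4 - 754x^2 + 17161. This polynomial is irreducible over Q: it has no rational root (each ±√254 ± √123 is irrational), and any factorization into two quadratics over Q would force √(31242) ∈ Q (pairing opposite roots) or √254, √123 ∈ Q (other pairings), all impossible. Hence [Q(γ):Q] = 4 = [Q(√254, √123):Q], so Q(γ) = Q(√254, √123).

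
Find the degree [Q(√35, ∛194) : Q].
[Q(√35, ∛194) : Q] = 6

Let L = Q(√35, ∛194). Since Q(√35) ⊂ L and [Q(√35):Q] = 2, the tower law gives 2 | [L:Q]. Likewise Q(∛194) ⊂ L with [Q(∛194):Q] = 3 (because 194 is not a perfect cube), so 3 | [L:Q]. As gcd(2,3) = 1, [L:Q] is divisible by 6. Conversely L is generated over Q by √35 and ∛194, so [L:Q] ≤ 2·3 = 6. Therefore [Q(√35, ∛194) : Q] = 6.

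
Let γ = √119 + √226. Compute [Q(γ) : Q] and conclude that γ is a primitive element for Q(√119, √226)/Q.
[Q(γ) : Q] = 4 (equivalently, Q(γ) = Q(√119, √226))

Obviously Q(γ) ⊆ Q(√119, √226), and [Q(√119, √226):Q] = 4 (since 119, 226 are distinct squarefree integers > 1 with 26894 not a perfect square). To show equality we compute the minimal polynomial of γ. From γ = √119 + √226: γ^2 = 119 + 2√(26894) + 226 = 345 + 2√(26894), so γ^2 - 345 = 2√(26894); squaring, (γ^2 - 345)^2 = 4·26894, i.e. γ^4 - 690γ^2 + 119025 - 107576 = 0, i.e. γ^4 - 690γ^2 + 11449 = 0. So γ is a root of x^4 - 690x^2 + 11449. This polynomial is irreducible over Q: it has no rational root (each ±√119 ± √226 is irrational), and any factorization into two quadratics over Q would force √(26894) ∈ Q (pairing opposite roots) or √119, √226 ∈ Q (other pairings), all impossible. Hence [Q(γ):Q] = 4 = [Q(√119, √226):Q], so Q(γ) = Q(√119, √226).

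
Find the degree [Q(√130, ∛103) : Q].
[Q(√130, ∛103) : Q] = 6

Let L = Q(√130, ∛103). Since Q(√130) ⊂ L and [Q(√130):Q] = 2, the tower law gives 2 | [L:Q]. Likewise Q(∛103) ⊂ L with [Q(∛103):Q] = 3 (because 103 is not a perfect cube), so 3 | [L:Q]. As gcd(2,3) = 1, [L:Q] is divisible by 6. Conversely L is generated over Q by √130 and ∛103, so [L:Q] ≤ 2·3 = 6. Therefore [Q(√130, ∛103) : Q] = 6.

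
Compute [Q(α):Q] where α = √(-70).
[Q(α):Q] = 2

[Q(α):Q] equals the degree of the minimal polynomial of α. Here α^2 = -70 and x^2 + 70 is irreducible (d = -70 is squarefree, ≠ 1, hence not a square), so deg(m_α) = 2. Thus [Q(α):Q] = 2.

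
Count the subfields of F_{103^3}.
F_{103^3} has 2 subfields

The subfields of F_{p^n} are exactly the fields F_{p^d} for d | n (each is the fixed field of the unique index-d subgroup of Gal(F_{p^n}/F_p) ≅ Z/nZ). The divisors of n = 3 are {1, 3}, giving 2 subfields: F_{103^1}, F_{103^3}.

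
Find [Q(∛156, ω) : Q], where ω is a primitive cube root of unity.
[Q(∛156, ω) : Q] = 6

[Q(∛156):Q] = 3 (min poly x^3 - 156, irreducible since 156 is not a perfect cube). [Q(ω):Q] = 2 (min poly x^2 + x + 1). Since Q(∛156) ⊂ R and ω ∉ R, we have ω ∉ Q(∛156), so x^2 + x + 1 remains irreducible over Q(∛156) and [Q(∛156, ω) : Q(∛156)] = 2. By the tower law, [Q(∛156, ω) : Q] = 3 · 2 = 6. (In fact Q(∛156, ω) is the splitting field of x^3 - 156 over Q.)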